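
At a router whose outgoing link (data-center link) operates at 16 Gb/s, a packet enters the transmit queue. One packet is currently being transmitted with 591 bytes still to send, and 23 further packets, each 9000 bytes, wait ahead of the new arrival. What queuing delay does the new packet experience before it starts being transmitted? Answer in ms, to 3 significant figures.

0.104 ms

Each queued packet: L/R = 72000/16000000000 = 0.0045 ms.
23 queued → 0.1035 ms.
Plus remaining 4728 bits of current packet: 0.0002955 ms.
Queuing delay = 0.104 ms.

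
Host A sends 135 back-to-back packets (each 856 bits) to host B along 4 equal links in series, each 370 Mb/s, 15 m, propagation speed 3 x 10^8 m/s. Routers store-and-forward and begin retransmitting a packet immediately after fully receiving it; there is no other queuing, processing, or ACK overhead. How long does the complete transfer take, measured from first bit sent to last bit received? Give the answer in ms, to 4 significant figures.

0.3195 ms

Per-hop transmission t_tx = L/R = 856/370000000 = 0.00231351 ms.
Per-hop propagation t_prop = 15/300000000 = 5e-05 ms.
Pipeline fill: first packet needs 4·t_tx to clear all hops; remaining 134 packets each add one t_tx.
Total = (4+135-1)·t_tx + 4·t_prop = 138·0.00231351 + 4·5e-05 = 0.3195 ms.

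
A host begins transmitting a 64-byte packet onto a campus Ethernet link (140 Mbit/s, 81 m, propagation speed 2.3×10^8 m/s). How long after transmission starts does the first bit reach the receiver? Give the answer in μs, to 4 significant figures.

0.3522 μs

First bit experiences only propagation delay: d/s = 81/2.3e+08 = 0.3522 μs.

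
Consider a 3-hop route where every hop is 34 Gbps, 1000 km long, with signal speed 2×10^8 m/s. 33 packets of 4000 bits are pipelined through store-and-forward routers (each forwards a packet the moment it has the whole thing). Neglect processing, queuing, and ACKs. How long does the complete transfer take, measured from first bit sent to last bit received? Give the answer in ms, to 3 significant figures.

15.0 ms

Per-hop transmission t_tx = L/R = 4000/34000000000 = 0.000117647 ms.
Per-hop propagation t_prop = 1000000/200000000 = 5 ms.
Pipeline fill: first packet needs 3·t_tx to clear all hops; remaining 32 packets each add one t_tx.
Total = (3+33-1)·t_tx + 3·t_prop = 35·0.000117647 + 3·5 = 15.0 ms.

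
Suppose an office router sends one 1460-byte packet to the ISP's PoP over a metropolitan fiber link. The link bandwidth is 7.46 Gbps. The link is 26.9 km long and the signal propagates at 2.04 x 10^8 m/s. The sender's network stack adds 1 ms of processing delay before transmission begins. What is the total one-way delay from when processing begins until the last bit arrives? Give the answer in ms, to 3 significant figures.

L = 1460 × 8 = 11680 bits.
Transmission delay = L/R = 11680 / 7460000000 = 0.00156568 ms.
Propagation delay = d/s = 26900 m / 204000000 m/s = 0.131863 ms.
Plus processing delay 1 ms = 1 ms.
Total = 1.13 ms.

1.13 ms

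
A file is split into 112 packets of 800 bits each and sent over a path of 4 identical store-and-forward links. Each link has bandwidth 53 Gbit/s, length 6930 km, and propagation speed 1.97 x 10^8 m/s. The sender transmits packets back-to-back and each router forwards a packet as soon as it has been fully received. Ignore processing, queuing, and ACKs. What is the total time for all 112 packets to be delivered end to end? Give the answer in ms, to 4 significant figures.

140.7 ms

Per-hop transmission t_tx = L/R = 800/53000000000 = 1.50943e-05 ms.
Per-hop propagation t_prop = 6930000/197000000 = 35.1777 ms.
Pipeline fill: first packet needs 4·t_tx to clear all hops; remaining 111 packets each add one t_tx.
Total = (4+112-1)·t_tx + 4·t_prop = 115·1.50943e-05 + 4·35.1777 = 140.7 ms.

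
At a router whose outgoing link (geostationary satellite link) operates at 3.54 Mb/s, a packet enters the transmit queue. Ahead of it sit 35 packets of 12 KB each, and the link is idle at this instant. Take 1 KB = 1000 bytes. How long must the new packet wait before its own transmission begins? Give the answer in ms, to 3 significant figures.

Each queued packet: L/R = 96000/3540000 = 27.1186 ms.
35 queued → 949.153 ms.
Queuing delay = 949 ms.

949 ms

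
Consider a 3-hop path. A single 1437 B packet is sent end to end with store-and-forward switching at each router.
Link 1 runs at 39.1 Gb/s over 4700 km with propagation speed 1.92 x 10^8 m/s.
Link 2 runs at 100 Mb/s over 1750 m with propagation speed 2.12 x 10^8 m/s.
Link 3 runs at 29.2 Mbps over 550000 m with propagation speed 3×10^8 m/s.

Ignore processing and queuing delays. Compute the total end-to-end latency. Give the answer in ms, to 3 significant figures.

L = 1437 × 8 = 11496 bits.
Transmission delays (L/R per hop): 0.000294015, 0.11496, 0.393699 ms; sum = 0.508953 ms.
Propagation delays (d/s per hop): 24.4792, 0.00825472, 1.83333 ms; sum = 26.3208 ms.
End-to-end = 26.8 ms.

26.8 ms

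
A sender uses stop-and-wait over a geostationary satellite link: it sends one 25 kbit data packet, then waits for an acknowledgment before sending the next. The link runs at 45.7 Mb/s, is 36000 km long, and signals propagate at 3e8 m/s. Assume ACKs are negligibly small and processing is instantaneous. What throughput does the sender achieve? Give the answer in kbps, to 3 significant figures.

104 kbps

t_tx = L/R = 25000/45700000 = 0.000547046 s.
t_prop = 36000000/300000000 = 0.12 s; RTT = 0.24 s.
Cycle = t_tx + RTT = 0.240547 s.
Throughput = L / cycle = 25000 / 0.240547 = 104 kbps.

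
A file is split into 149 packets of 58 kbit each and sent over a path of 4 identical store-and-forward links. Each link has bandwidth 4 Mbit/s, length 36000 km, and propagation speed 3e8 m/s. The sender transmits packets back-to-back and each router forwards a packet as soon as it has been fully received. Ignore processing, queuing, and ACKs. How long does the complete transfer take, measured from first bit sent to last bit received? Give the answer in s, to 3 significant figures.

2.68 s

Per-hop transmission t_tx = L/R = 58000/4000000 = 0.0145 s.
Per-hop propagation t_prop = 36000000/300000000 = 0.12 s.
Pipeline fill: first packet needs 4·t_tx to clear all hops; remaining 148 packets each add one t_tx.
Total = (4+149-1)·t_tx + 4·t_prop = 152·0.0145 + 4·0.12 = 2.68 s.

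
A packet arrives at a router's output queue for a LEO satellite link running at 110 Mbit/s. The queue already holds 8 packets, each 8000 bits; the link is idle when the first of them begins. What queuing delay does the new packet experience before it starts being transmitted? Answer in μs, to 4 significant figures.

581.8 μs

Each queued packet: L/R = 8000/110000000 = 72.7273 μs.
8 queued → 581.818 μs.
Queuing delay = 581.8 μs.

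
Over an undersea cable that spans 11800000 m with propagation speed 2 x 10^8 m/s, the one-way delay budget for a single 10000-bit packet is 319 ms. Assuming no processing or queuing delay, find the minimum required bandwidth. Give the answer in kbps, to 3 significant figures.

38.5 kbps

Propagation delay = 11800000 / 200000000 = 59 ms.
Transmission budget = 319 − 59 = 260 ms.
R ≥ L / t_tx = 10000 bits / 0.26 s = 38.5 kbps.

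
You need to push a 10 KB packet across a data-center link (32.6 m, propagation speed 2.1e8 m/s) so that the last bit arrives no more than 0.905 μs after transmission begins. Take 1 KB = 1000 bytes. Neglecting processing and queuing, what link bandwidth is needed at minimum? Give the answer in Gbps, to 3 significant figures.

107 Gbps

L = 80000 bits.
Propagation delay = 32.6 / 210000000 = 0.155238 μs.
Transmission budget = 0.905 − 0.155238 = 0.749762 μs.
R ≥ L / t_tx = 80000 bits / 7.49762e-07 s = 107 Gbps.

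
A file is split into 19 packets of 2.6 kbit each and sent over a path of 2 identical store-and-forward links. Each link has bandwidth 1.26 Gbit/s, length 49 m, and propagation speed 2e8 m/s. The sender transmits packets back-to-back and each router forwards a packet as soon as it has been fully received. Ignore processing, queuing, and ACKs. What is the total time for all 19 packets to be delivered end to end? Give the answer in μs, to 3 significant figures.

41.8 μs

Per-hop transmission t_tx = L/R = 2600/1260000000 = 2.06349 μs.
Per-hop propagation t_prop = 49/200000000 = 0.245 μs.
Pipeline fill: first packet needs 2·t_tx to clear all hops; remaining 18 packets each add one t_tx.
Total = (2+19-1)·t_tx + 2·t_prop = 20·2.06349 + 2·0.245 = 41.8 μs.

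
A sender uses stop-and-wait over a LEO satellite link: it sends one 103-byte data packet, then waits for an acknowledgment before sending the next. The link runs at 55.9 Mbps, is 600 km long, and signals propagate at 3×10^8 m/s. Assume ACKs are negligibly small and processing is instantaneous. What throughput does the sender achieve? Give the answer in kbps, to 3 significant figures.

t_tx = L/R = 824/55900000 = 1.47406e-05 s.
t_prop = 600000/300000000 = 0.002 s; RTT = 0.004 s.
Cycle = t_tx + RTT = 0.00401474 s.
Throughput = L / cycle = 824 / 0.00401474 = 205 kbps.

205 kbps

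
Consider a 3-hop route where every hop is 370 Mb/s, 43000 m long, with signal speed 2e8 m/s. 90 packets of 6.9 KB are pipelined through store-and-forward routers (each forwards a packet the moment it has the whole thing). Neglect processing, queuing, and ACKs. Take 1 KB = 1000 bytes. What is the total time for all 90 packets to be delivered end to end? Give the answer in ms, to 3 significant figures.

Per-hop transmission t_tx = L/R = 55200/370000000 = 0.149189 ms.
Per-hop propagation t_prop = 43000/200000000 = 0.215 ms.
Pipeline fill: first packet needs 3·t_tx to clear all hops; remaining 89 packets each add one t_tx.
Total = (3+90-1)·t_tx + 3·t_prop = 92·0.149189 + 3·0.215 = 14.4 ms.

14.4 ms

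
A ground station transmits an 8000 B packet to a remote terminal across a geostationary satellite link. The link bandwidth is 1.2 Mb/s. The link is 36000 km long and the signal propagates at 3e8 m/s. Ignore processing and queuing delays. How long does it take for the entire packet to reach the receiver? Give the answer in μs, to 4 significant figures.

L = 8000 × 8 = 64000 bits.
Transmission delay = L/R = 64000 / 1200000 = 53333.3 μs.
Propagation delay = d/s = 36000000 m / 300000000 m/s = 120000 μs.
Total = 173300 μs.

173300 μs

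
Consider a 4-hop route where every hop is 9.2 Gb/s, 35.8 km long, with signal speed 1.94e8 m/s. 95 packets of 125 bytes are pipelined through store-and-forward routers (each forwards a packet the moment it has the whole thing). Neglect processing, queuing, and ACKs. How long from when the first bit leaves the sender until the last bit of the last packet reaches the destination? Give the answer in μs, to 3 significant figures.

Per-hop transmission t_tx = L/R = 1000/9200000000 = 0.108696 μs.
Per-hop propagation t_prop = 35800/194000000 = 184.536 μs.
Pipeline fill: first packet needs 4·t_tx to clear all hops; remaining 94 packets each add one t_tx.
Total = (4+95-1)·t_tx + 4·t_prop = 98·0.108696 + 4·184.536 = 749 μs.

749 μs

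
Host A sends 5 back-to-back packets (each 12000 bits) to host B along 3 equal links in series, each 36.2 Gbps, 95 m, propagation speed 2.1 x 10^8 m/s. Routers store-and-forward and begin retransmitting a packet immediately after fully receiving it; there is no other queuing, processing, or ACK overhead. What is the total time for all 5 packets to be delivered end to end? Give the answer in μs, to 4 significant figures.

3.678 μs

Per-hop transmission t_tx = L/R = 12000/36200000000 = 0.331492 μs.
Per-hop propagation t_prop = 95/210000000 = 0.452381 μs.
Pipeline fill: first packet needs 3·t_tx to clear all hops; remaining 4 packets each add one t_tx.
Total = (3+5-1)·t_tx + 3·t_prop = 7·0.331492 + 3·0.452381 = 3.678 μs.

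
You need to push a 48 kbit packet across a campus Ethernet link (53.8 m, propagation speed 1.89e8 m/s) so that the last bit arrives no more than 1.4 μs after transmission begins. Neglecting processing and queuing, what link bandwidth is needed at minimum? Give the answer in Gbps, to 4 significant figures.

43.04 Gbps

Propagation delay = 53.8 / 189000000 = 0.284656 μs.
Transmission budget = 1.4 − 0.284656 = 1.11534 μs.
R ≥ L / t_tx = 48000 bits / 1.11534e-06 s = 43.04 Gbps.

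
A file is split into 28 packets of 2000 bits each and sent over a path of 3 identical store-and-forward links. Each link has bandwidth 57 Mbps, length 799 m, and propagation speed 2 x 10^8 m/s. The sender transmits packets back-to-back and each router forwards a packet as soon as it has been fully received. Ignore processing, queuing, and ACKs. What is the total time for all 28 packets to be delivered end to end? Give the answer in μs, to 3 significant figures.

1060 μs

Per-hop transmission t_tx = L/R = 2000/57000000 = 35.0877 μs.
Per-hop propagation t_prop = 799/200000000 = 3.995 μs.
Pipeline fill: first packet needs 3·t_tx to clear all hops; remaining 27 packets each add one t_tx.
Total = (3+28-1)·t_tx + 3·t_prop = 30·35.0877 + 3·3.995 = 1060 μs.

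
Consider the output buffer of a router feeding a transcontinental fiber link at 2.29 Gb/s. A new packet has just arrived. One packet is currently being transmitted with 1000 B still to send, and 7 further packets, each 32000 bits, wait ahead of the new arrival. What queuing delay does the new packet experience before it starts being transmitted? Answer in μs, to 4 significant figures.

Each queued packet: L/R = 32000/2290000000 = 13.9738 μs.
7 queued → 97.8166 μs.
Plus remaining 8000 bits of current packet: 3.49345 μs.
Queuing delay = 101.3 μs.

101.3 μs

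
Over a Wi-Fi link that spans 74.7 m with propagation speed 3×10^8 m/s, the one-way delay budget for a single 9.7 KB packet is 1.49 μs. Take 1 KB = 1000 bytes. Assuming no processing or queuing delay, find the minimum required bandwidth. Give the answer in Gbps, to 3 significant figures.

L = 77600 bits.
Propagation delay = 74.7 / 300000000 = 0.249 μs.
Transmission budget = 1.49 − 0.249 = 1.241 μs.
R ≥ L / t_tx = 77600 bits / 1.241e-06 s = 62.5 Gbps.

62.5 Gbps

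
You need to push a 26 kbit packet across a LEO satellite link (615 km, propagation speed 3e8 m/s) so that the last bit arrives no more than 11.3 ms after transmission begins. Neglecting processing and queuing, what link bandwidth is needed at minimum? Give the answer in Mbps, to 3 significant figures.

2.81 Mbps

Propagation delay = 615000 / 300000000 = 2.05 ms.
Transmission budget = 11.3 − 2.05 = 9.25 ms.
R ≥ L / t_tx = 26000 bits / 0.00925 s = 2.81 Mbps.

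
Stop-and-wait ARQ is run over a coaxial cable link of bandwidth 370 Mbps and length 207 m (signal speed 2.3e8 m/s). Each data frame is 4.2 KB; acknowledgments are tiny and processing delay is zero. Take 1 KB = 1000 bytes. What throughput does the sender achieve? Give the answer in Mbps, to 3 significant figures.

t_tx = L/R = 33600/370000000 = 9.08108e-05 s.
t_prop = 207/2.3e+08 = 9e-07 s; RTT = 1.8e-06 s.
Cycle = t_tx + RTT = 9.26108e-05 s.
Throughput = L / cycle = 33600 / 9.26108e-05 = 363 Mbps.

363 Mbps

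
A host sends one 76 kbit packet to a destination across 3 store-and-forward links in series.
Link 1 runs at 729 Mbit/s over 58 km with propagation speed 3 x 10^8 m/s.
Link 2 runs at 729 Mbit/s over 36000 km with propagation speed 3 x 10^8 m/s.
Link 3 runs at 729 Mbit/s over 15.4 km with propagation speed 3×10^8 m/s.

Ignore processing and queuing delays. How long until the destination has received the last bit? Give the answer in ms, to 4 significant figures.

120.6 ms

L = 76000 bits.
Transmission delay per hop = L/R = 76000/729000000 = 0.104252 ms; 3 hops → 0.312757 ms.
Propagation delays (d/s per hop): 0.193333, 120, 0.0513333 ms; sum = 120.245 ms.
End-to-end = 120.6 ms.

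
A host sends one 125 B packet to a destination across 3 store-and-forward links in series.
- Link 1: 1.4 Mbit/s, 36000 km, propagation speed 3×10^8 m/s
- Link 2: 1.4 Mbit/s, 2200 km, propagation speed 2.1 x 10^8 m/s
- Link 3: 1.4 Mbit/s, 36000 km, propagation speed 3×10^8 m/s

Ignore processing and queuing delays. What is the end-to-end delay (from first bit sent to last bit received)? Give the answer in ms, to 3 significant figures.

253 ms

L = 125 × 8 = 1000 bits.
Transmission delay per hop = L/R = 1000/1400000 = 0.714286 ms; 3 hops → 2.14286 ms.
Propagation delays (d/s per hop): 120, 10.4762, 120 ms; sum = 250.476 ms.
End-to-end = 253 ms.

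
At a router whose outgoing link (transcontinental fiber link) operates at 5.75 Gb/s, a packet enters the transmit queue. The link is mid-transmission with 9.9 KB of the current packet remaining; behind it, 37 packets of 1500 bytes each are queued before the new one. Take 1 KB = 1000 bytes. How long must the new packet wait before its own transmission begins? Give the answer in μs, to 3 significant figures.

Each queued packet: L/R = 12000/5750000000 = 2.08696 μs.
37 queued → 77.2174 μs.
Plus remaining 79200 bits of current packet: 13.7739 μs.
Queuing delay = 91.0 μs.

91.0 μs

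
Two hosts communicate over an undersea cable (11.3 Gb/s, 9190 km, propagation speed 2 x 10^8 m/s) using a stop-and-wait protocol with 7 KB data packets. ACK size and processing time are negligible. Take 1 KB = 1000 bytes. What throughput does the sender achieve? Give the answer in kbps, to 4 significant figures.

609.3 kbps

t_tx = L/R = 56000/11300000000 = 4.95575e-06 s.
t_prop = 9190000/200000000 = 0.04595 s; RTT = 0.0919 s.
Cycle = t_tx + RTT = 0.091905 s.
Throughput = L / cycle = 56000 / 0.091905 = 609.3 kbps.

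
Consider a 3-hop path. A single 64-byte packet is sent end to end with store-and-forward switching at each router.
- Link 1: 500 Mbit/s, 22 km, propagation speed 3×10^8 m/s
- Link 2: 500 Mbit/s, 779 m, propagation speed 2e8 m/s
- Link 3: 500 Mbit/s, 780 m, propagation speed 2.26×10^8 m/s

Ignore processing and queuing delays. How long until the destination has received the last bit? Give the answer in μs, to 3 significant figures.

83.8 μs

L = 64 × 8 = 512 bits.
Transmission delay per hop = L/R = 512/500000000 = 1.024 μs; 3 hops → 3.072 μs.
Propagation delays (d/s per hop): 73.3333, 3.895, 3.45133 μs; sum = 80.6797 μs.
End-to-end = 83.8 μs.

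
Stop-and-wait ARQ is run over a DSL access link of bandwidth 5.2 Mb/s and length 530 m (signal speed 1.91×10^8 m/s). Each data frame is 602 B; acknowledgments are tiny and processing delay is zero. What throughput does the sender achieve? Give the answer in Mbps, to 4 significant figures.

5.169 Mbps

t_tx = L/R = 4816/5200000 = 0.000926154 s.
t_prop = 530/191000000 = 2.77487e-06 s; RTT = 5.54974e-06 s.
Cycle = t_tx + RTT = 0.000931704 s.
Throughput = L / cycle = 4816 / 0.000931704 = 5.169 Mbps.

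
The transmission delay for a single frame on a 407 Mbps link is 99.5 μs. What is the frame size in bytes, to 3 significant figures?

5060 bytes

L = R × t_tx = 407000000 b/s × 9.95e-05 s = 40496.5 bits.
In bytes: 40496.5 / 8 = 5060 bytes.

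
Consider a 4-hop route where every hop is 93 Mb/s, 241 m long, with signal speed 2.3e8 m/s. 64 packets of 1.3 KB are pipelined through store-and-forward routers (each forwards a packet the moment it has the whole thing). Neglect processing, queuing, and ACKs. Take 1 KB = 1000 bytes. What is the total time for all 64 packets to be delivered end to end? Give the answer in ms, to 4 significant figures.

7.497 ms

Per-hop transmission t_tx = L/R = 10400/93000000 = 0.111828 ms.
Per-hop propagation t_prop = 241/2.3e+08 = 0.00104783 ms.
Pipeline fill: first packet needs 4·t_tx to clear all hops; remaining 63 packets each add one t_tx.
Total = (4+64-1)·t_tx + 4·t_prop = 67·0.111828 + 4·0.00104783 = 7.497 ms.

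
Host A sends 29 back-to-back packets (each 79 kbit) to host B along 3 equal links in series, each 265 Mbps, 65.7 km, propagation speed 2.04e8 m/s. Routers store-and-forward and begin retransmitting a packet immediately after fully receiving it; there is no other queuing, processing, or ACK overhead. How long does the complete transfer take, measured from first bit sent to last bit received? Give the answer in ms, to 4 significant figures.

Per-hop transmission t_tx = L/R = 79000/265000000 = 0.298113 ms.
Per-hop propagation t_prop = 65700/204000000 = 0.322059 ms.
Pipeline fill: first packet needs 3·t_tx to clear all hops; remaining 28 packets each add one t_tx.
Total = (3+29-1)·t_tx + 3·t_prop = 31·0.298113 + 3·0.322059 = 10.21 ms.

10.21 ms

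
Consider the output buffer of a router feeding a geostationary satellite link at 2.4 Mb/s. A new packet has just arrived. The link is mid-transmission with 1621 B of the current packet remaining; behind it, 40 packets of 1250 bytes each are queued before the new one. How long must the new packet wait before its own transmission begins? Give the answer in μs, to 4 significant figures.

Each queued packet: L/R = 10000/2400000 = 4166.67 μs.
40 queued → 166667 μs.
Plus remaining 12968 bits of current packet: 5403.33 μs.
Queuing delay = 172100 μs.

172100 μs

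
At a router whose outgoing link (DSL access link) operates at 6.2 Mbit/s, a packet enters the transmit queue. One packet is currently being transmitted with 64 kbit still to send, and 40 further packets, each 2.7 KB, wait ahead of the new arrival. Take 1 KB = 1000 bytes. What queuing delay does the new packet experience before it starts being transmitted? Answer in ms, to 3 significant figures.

Each queued packet: L/R = 21600/6200000 = 3.48387 ms.
40 queued → 139.355 ms.
Plus remaining 64000 bits of current packet: 10.3226 ms.
Queuing delay = 150 ms.

150 ms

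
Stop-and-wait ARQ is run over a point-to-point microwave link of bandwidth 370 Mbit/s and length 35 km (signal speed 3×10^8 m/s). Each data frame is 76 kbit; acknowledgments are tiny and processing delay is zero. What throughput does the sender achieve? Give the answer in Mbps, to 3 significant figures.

173 Mbps

t_tx = L/R = 76000/370000000 = 0.000205405 s.
t_prop = 35000/300000000 = 0.000116667 s; RTT = 0.000233333 s.
Cycle = t_tx + RTT = 0.000438739 s.
Throughput = L / cycle = 76000 / 0.000438739 = 173 Mbps.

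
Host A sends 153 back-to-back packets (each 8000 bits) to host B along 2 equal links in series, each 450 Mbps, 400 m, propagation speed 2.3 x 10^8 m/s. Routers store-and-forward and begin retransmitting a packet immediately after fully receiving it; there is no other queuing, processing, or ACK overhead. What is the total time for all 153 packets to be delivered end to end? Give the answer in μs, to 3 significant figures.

2740 μs

Per-hop transmission t_tx = L/R = 8000/450000000 = 17.7778 μs.
Per-hop propagation t_prop = 400/2.3e+08 = 1.73913 μs.
Pipeline fill: first packet needs 2·t_tx to clear all hops; remaining 152 packets each add one t_tx.
Total = (2+153-1)·t_tx + 2·t_prop = 154·17.7778 + 2·1.73913 = 2740 μs.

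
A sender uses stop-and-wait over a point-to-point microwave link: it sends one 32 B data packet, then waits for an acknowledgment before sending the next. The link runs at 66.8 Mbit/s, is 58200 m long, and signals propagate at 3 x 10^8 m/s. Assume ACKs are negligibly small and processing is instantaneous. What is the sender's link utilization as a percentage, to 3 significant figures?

0.978 %

t_tx = L/R = 256/66800000 = 3.83234e-06 s.
t_prop = 58200/300000000 = 0.000194 s; RTT = 0.000388 s.
Cycle = t_tx + RTT = 0.000391832 s.
Utilization = t_tx / cycle = 3.83234e-06/0.000391832 = 0.978 %.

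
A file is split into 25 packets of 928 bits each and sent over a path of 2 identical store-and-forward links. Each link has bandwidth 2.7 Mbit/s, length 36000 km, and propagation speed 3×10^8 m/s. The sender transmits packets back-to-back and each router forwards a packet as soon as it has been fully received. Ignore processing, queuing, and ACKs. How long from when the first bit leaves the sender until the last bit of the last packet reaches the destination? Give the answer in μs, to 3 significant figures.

Per-hop transmission t_tx = L/R = 928/2700000 = 343.704 μs.
Per-hop propagation t_prop = 36000000/300000000 = 120000 μs.
Pipeline fill: first packet needs 2·t_tx to clear all hops; remaining 24 packets each add one t_tx.
Total = (2+25-1)·t_tx + 2·t_prop = 26·343.704 + 2·120000 = 249000 μs.

249000 μs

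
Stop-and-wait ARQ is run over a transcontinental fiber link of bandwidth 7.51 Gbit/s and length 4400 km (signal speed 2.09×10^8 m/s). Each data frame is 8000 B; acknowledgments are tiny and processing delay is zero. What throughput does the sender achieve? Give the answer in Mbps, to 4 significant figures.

1.520 Mbps

t_tx = L/R = 64000/7510000000 = 8.52197e-06 s.
t_prop = 4400000/209000000 = 0.0210526 s; RTT = 0.0421053 s.
Cycle = t_tx + RTT = 0.0421138 s.
Throughput = L / cycle = 64000 / 0.0421138 = 1.520 Mbps.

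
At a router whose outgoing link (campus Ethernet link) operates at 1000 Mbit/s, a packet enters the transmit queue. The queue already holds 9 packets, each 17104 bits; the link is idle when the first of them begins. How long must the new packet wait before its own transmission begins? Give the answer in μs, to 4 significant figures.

Each queued packet: L/R = 17104/1000000000 = 17.104 μs.
9 queued → 153.936 μs.
Queuing delay = 153.9 μs.

153.9 μs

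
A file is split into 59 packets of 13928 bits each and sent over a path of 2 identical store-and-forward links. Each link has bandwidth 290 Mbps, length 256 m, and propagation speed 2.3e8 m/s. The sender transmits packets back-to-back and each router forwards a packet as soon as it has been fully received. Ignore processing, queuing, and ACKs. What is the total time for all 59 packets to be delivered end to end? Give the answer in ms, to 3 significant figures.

2.88 ms

Per-hop transmission t_tx = L/R = 13928/290000000 = 0.0480276 ms.
Per-hop propagation t_prop = 256/2.3e+08 = 0.00111304 ms.
Pipeline fill: first packet needs 2·t_tx to clear all hops; remaining 58 packets each add one t_tx.
Total = (2+59-1)·t_tx + 2·t_prop = 60·0.0480276 + 2·0.00111304 = 2.88 ms.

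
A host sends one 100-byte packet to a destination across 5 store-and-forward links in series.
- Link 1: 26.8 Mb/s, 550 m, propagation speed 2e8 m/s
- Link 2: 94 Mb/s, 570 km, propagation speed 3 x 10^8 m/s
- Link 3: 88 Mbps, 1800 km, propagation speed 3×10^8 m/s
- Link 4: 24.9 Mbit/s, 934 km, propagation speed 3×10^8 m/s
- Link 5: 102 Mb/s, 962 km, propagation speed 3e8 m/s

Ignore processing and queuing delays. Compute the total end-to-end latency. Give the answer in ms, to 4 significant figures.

L = 100 × 8 = 800 bits.
Transmission delays (L/R per hop): 0.0298507, 0.00851064, 0.00909091, 0.0321285, 0.00784314 ms; sum = 0.0874239 ms.
Propagation delays (d/s per hop): 0.00275, 1.9, 6, 3.11333, 3.20667 ms; sum = 14.2228 ms.
End-to-end = 14.31 ms.

14.31 ms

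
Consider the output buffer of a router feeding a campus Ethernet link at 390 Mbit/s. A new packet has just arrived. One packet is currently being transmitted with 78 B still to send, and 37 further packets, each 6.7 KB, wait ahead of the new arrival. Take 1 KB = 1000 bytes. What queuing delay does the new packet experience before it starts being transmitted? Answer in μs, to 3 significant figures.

Each queued packet: L/R = 53600/390000000 = 137.436 μs.
37 queued → 5085.13 μs.
Plus remaining 624 bits of current packet: 1.6 μs.
Queuing delay = 5090 μs.

5090 μs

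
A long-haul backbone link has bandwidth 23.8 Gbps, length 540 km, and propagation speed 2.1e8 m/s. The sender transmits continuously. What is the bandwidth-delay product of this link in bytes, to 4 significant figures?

Propagation delay = 540000 / 210000000 = 0.00257143 s.
BDP = R × t_prop = 23800000000 × 0.00257143 = 61200000 bits.
In bytes: 61200000/8 = 7650000 bytes.

7650000 bytes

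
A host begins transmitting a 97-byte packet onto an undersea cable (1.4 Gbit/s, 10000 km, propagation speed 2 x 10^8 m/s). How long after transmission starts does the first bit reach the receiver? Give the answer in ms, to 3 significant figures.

50.0 ms

First bit experiences only propagation delay: d/s = 10000000/200000000 = 50.0 ms.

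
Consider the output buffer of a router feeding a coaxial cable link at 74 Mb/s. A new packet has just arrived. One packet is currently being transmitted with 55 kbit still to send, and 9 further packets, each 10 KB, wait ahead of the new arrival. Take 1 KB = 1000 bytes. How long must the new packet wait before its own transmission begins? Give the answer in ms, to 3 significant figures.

Each queued packet: L/R = 80000/74000000 = 1.08108 ms.
9 queued → 9.72973 ms.
Plus remaining 55000 bits of current packet: 0.743243 ms.
Queuing delay = 10.5 ms.

10.5 ms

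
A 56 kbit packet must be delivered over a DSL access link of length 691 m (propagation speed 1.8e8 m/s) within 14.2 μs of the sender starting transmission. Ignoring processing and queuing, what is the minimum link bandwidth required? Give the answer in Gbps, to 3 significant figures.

5.40 Gbps

Propagation delay = 691 / 180000000 = 3.83889 μs.
Transmission budget = 14.2 − 3.83889 = 10.3611 μs.
R ≥ L / t_tx = 56000 bits / 1.03611e-05 s = 5.40 Gbps.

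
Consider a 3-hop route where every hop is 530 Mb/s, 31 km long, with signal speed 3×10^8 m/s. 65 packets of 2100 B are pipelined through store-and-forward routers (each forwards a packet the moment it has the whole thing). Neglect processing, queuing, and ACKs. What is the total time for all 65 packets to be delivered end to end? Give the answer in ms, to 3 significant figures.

2.43 ms

Per-hop transmission t_tx = L/R = 16800/530000000 = 0.0316981 ms.
Per-hop propagation t_prop = 31000/300000000 = 0.103333 ms.
Pipeline fill: first packet needs 3·t_tx to clear all hops; remaining 64 packets each add one t_tx.
Total = (3+65-1)·t_tx + 3·t_prop = 67·0.0316981 + 3·0.103333 = 2.43 ms.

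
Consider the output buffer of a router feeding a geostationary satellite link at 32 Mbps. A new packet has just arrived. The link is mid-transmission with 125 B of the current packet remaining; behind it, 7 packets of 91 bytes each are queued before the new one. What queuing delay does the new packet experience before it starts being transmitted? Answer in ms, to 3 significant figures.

0.191 ms

Each queued packet: L/R = 728/32000000 = 0.02275 ms.
7 queued → 0.15925 ms.
Plus remaining 1000 bits of current packet: 0.03125 ms.
Queuing delay = 0.191 ms.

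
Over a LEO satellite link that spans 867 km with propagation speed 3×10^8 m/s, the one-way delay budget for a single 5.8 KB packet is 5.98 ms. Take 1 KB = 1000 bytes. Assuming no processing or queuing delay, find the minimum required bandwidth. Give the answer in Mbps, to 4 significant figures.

15.02 Mbps

L = 46400 bits.
Propagation delay = 867000 / 300000000 = 2.89 ms.
Transmission budget = 5.98 − 2.89 = 3.09 ms.
R ≥ L / t_tx = 46400 bits / 0.00309 s = 15.02 Mbps.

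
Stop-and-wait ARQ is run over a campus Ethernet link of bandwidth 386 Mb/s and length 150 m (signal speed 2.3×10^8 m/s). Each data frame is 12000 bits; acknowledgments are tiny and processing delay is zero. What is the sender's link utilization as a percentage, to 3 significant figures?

96.0 %

t_tx = L/R = 12000/386000000 = 3.10881e-05 s.
t_prop = 150/2.3e+08 = 6.52174e-07 s; RTT = 1.30435e-06 s.
Cycle = t_tx + RTT = 3.23924e-05 s.
Utilization = t_tx / cycle = 3.10881e-05/3.23924e-05 = 96.0 %.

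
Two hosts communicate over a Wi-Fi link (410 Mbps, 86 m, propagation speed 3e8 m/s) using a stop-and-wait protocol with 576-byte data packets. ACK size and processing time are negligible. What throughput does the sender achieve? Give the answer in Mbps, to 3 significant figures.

390 Mbps

t_tx = L/R = 4608/410000000 = 1.1239e-05 s.
t_prop = 86/300000000 = 2.86667e-07 s; RTT = 5.73333e-07 s.
Cycle = t_tx + RTT = 1.18124e-05 s.
Throughput = L / cycle = 4608 / 1.18124e-05 = 390 Mbps.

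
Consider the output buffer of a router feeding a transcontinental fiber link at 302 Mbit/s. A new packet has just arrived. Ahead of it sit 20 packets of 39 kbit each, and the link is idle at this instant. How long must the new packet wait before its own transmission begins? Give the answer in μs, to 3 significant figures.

2580 μs

Each queued packet: L/R = 39000/302000000 = 129.139 μs.
20 queued → 2582.78 μs.
Queuing delay = 2580 μs.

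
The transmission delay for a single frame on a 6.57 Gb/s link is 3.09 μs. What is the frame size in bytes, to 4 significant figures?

2538 bytes

L = R × t_tx = 6570000000 b/s × 3.09e-06 s = 20301.3 bits.
In bytes: 20301.3 / 8 = 2538 bytes.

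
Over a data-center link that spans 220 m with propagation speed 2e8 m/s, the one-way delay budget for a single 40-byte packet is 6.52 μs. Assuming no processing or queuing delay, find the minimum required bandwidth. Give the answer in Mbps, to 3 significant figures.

L = 320 bits.
Propagation delay = 220 / 200000000 = 1.1 μs.
Transmission budget = 6.52 − 1.1 = 5.42 μs.
R ≥ L / t_tx = 320 bits / 5.42e-06 s = 59.0 Mbps.

59.0 Mbps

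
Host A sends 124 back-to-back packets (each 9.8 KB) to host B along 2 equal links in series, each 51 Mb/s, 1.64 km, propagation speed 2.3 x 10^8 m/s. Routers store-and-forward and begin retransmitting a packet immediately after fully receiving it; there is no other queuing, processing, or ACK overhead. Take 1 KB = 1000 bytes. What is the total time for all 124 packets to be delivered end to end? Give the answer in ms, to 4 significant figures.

192.2 ms

Per-hop transmission t_tx = L/R = 78400/51000000 = 1.53725 ms.
Per-hop propagation t_prop = 1640/2.3e+08 = 0.00713043 ms.
Pipeline fill: first packet needs 2·t_tx to clear all hops; remaining 123 packets each add one t_tx.
Total = (2+124-1)·t_tx + 2·t_prop = 125·1.53725 + 2·0.00713043 = 192.2 ms.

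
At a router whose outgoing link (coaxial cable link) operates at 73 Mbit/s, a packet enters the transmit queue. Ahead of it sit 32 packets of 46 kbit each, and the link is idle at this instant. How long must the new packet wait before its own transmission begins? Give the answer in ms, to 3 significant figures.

Each queued packet: L/R = 46000/73000000 = 0.630137 ms.
32 queued → 20.1644 ms.
Queuing delay = 20.2 ms.

20.2 ms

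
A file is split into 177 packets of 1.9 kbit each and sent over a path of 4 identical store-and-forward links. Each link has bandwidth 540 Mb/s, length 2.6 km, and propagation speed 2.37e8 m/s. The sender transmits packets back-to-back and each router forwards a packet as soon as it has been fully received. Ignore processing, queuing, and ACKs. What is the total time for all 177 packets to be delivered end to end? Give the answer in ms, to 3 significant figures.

Per-hop transmission t_tx = L/R = 1900/540000000 = 0.00351852 ms.
Per-hop propagation t_prop = 2600/237000000 = 0.0109705 ms.
Pipeline fill: first packet needs 4·t_tx to clear all hops; remaining 176 packets each add one t_tx.
Total = (4+177-1)·t_tx + 4·t_prop = 180·0.00351852 + 4·0.0109705 = 0.677 ms.

0.677 ms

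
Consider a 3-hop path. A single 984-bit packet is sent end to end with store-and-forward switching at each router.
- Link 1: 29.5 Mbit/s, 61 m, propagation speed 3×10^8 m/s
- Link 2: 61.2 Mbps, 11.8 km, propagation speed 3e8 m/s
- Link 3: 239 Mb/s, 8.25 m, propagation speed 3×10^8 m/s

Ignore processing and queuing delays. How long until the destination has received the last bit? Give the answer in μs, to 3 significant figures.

93.1 μs

Transmission delays (L/R per hop): 33.3559, 16.0784, 4.11715 μs; sum = 53.5515 μs.
Propagation delays (d/s per hop): 0.203333, 39.3333, 0.0275 μs; sum = 39.5642 μs.
End-to-end = 93.1 μs.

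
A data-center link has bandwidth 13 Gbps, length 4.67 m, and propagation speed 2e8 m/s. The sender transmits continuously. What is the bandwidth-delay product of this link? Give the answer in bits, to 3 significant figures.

304 bits

Propagation delay = 4.67 / 200000000 = 2.335e-08 s.
BDP = R × t_prop = 13000000000 × 2.335e-08 = 303.55 bits.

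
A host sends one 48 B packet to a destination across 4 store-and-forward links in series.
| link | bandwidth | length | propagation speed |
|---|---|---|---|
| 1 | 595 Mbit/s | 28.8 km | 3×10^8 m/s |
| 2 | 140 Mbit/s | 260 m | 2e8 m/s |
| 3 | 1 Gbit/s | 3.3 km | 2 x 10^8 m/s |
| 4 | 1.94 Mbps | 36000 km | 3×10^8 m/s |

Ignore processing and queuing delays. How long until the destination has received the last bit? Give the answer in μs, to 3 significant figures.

L = 48 × 8 = 384 bits.
Transmission delays (L/R per hop): 0.645378, 2.74286, 0.384, 197.938 μs; sum = 201.71 μs.
Propagation delays (d/s per hop): 96, 1.3, 16.5, 120000 μs; sum = 120114 μs.
End-to-end = 120000 μs.

120000 μs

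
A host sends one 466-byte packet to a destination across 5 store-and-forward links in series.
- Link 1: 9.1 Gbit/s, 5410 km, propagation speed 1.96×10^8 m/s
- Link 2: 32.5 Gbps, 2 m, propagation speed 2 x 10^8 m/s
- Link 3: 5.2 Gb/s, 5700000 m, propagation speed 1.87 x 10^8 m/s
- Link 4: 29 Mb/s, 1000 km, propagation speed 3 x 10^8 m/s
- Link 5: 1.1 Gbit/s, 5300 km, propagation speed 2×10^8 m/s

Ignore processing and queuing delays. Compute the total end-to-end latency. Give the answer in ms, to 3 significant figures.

88.0 ms

L = 466 × 8 = 3728 bits.
Transmission delays (L/R per hop): 0.00040967, 0.000114708, 0.000716923, 0.128552, 0.00338909 ms; sum = 0.133182 ms.
Propagation delays (d/s per hop): 27.602, 1e-05, 30.4813, 3.33333, 26.5 ms; sum = 87.9167 ms.
End-to-end = 88.0 ms.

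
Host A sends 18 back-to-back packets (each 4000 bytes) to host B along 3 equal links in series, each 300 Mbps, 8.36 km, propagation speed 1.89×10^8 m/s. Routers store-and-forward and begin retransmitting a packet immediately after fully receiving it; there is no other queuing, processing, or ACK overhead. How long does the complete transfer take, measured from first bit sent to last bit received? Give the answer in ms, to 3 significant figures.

2.27 ms

Per-hop transmission t_tx = L/R = 32000/300000000 = 0.106667 ms.
Per-hop propagation t_prop = 8360/189000000 = 0.0442328 ms.
Pipeline fill: first packet needs 3·t_tx to clear all hops; remaining 17 packets each add one t_tx.
Total = (3+18-1)·t_tx + 3·t_prop = 20·0.106667 + 3·0.0442328 = 2.27 ms.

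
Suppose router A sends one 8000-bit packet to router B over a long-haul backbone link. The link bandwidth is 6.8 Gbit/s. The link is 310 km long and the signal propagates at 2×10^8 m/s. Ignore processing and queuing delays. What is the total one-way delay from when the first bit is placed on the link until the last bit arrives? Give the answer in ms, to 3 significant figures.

1.55 ms

Transmission delay = L/R = 8000 / 6800000000 = 0.00117647 ms.
Propagation delay = d/s = 310000 m / 200000000 m/s = 1.55 ms.
Total = 1.55 ms.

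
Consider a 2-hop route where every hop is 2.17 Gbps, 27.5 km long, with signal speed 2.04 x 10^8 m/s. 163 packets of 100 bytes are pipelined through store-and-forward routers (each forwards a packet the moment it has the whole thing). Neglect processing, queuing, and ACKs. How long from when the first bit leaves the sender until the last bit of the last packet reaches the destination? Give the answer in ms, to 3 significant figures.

Per-hop transmission t_tx = L/R = 800/2170000000 = 0.000368664 ms.
Per-hop propagation t_prop = 27500/204000000 = 0.134804 ms.
Pipeline fill: first packet needs 2·t_tx to clear all hops; remaining 162 packets each add one t_tx.
Total = (2+163-1)·t_tx + 2·t_prop = 164·0.000368664 + 2·0.134804 = 0.330 ms.

0.330 ms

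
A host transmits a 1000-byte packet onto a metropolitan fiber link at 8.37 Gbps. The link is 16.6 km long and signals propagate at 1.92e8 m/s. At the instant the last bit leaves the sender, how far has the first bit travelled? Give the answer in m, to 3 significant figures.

t_tx = L/R = 8000/8.37e+09 = 9.55795e-07 s.
Distance = s × t_tx = 192000000 × 9.55795e-07 = 184 m.

184 m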